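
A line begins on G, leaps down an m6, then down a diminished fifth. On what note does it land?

E#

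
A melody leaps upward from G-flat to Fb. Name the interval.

minor seventh

The letter names run G→F, a span of 6 letter steps, so the interval is some kind of seventh.
Gb to Fb is 10 semitones. A major seventh is 11, so 10 makes it minor.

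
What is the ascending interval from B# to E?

diminished fourth

The letter names run B→E, a span of 3 letter steps, so the interval is some kind of fourth.
B# to E is 4 semitones. A perfect fourth is 5, so 4 makes it diminished.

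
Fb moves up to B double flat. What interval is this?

Counting letters F–G–A–B gives a fourth.
Fb→Bbb = 5 semitones, exactly the perfect fourth.

perfect fourth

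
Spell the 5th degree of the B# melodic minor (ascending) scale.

The B# melodic minor (ascending) scale runs B# C## D# E# F## G## A##.
Degree 5 is F##.

F##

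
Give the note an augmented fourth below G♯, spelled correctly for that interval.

G down a perfect fourth is D, so the target letter is D.
From G#, an augmented fourth is 6 semitones down: D.

D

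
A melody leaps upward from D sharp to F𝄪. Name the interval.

Counting letters D–E–F gives a third.
D#→F## = 4 semitones, exactly the major third.

major third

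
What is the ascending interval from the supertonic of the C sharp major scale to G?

The supertonic of C# major is D#.
D# up to G: letters D→G make it a fourth; 4 semitones makes it diminished.

diminished fourth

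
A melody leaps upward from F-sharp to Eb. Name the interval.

diminished seventh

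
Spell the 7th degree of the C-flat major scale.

Bb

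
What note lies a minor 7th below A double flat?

Bbb

A down a major seventh is Bb, so the target letter is B.
From Abb, a minor seventh is 10 semitones down: Bbb.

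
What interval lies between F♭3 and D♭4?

major sixth

Counting letters F–G–A–B–C–D gives a sixth.
Fb→Db = 9 semitones, exactly the major sixth.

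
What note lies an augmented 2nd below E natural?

Db

A second below E lands on the letter D.
An augmented second spans 3 semitones, so E moves to pitch class 1. On the letter D that is Db.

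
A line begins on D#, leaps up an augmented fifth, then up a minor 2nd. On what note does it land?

An augmented fifth up from D# is A## (letter A, 8 semitones up).
A minor second up from A## is B# (letter B, 1 semitone up).

B#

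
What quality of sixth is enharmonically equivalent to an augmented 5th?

minor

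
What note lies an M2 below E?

D

E down a major second is D, so the target letter is D.
From E, a major second is 2 semitones down: D.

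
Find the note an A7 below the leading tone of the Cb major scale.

The leading tone of Cb major is Bb.
An augmented seventh (12 semitones) below Bb lands on the letter C, giving Cbb.

Cbb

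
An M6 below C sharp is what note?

A sixth below C lands on the letter E.
A major sixth spans 9 semitones, so C# moves to pitch class 4. On the letter E that is E.

E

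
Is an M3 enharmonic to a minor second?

A major third spans 4 semitones; a minor second spans 1.
The spans differ, so they are not enharmonic equivalents.

No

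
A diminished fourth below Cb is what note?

G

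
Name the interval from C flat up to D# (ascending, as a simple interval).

The letter names run C→D, a span of 1 letter step, so the interval is some kind of second.
Cb to D# is 4 semitones. A major second is 2, so 4 makes it doubly augmented.

doubly augmented second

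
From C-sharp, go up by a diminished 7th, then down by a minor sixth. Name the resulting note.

D

A diminished seventh up from C# is Bb (letter B, 9 semitones up).
A minor sixth down from Bb is D (letter D, 8 semitones down).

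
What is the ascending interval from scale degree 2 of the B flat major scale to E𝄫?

diminished third

Scale degree 2 of Bb major is C.
C up to Ebb: letters C→E make it a third; 2 semitones makes it diminished.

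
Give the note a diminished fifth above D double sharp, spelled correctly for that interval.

D up a perfect fifth is A, so the target letter is A.
From D##, a diminished fifth is 6 semitones up: A#.

A#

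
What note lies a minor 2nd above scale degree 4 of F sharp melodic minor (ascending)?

C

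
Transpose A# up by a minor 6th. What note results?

F#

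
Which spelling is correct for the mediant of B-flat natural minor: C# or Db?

Db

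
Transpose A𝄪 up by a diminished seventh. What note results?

A seventh above A lands on the letter G.
A diminished seventh spans 9 semitones, so A## moves to pitch class 8. On the letter G that is G#.

G#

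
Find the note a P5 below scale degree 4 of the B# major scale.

A#

Scale degree 4 of B# major is E#.
A perfect fifth (7 semitones) below E# lands on the letter A, giving A#.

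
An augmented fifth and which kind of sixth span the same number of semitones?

An augmented fifth spans 8 semitones.
A sixth spanning 8 semitones is minor (the major sixth is 9).

minor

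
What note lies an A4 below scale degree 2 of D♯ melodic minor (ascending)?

B

Scale degree 2 of D# melodic minor (ascending) is E#.
An augmented fourth (6 semitones) below E# lands on the letter B, giving B.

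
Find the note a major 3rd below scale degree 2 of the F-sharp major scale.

E

Scale degree 2 of F# major is G#.
A major third (4 semitones) below G# lands on the letter E, giving E.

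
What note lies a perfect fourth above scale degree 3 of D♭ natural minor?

Scale degree 3 of Db natural minor is Fb.
A perfect fourth (5 semitones) above Fb lands on the letter B, giving Bbb.

Bbb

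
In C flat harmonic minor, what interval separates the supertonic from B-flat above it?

The supertonic of Cb harmonic minor is Db.
Db up to Bb: letters D→B make it a sixth; 9 semitones makes it major.

major sixth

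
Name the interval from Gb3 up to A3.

augmented second

The letter names run G→A, a span of 1 letter step, so the interval is some kind of second.
Gb to A is 3 semitones. A major second is 2, so 3 makes it augmented.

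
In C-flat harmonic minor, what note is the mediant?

Degree 3 takes the letter 2 steps above C, which is E.
In harmonic minor, degree 3 sits 3 semitones above the tonic. Cb + 3 semitones is pitch class 2, spelled on E as Ebb.

Ebb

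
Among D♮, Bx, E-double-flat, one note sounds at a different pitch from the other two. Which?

In 12-tone equal temperament, enharmonic equivalents share a pitch class. D is pitch class 2; B## is pitch class 1; Ebb is pitch class 2.
D and Ebb share pitch class 2, while B## is pitch class 1.

B##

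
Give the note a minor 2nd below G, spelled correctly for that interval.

G down a major second is F, so the target letter is F.
From G, a minor second is 1 semitone down: F#.

F#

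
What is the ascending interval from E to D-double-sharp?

The letter names run E→D, a span of 6 letter steps, so the interval is some kind of seventh.
E to D## is 12 semitones. A major seventh is 11, so 12 makes it augmented.

augmented seventh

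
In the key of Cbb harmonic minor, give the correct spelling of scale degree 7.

Degree 7 takes the letter 6 steps above C, which is B.
In harmonic minor, degree 7 sits 11 semitones above the tonic. Cbb + 11 semitones is pitch class 9, spelled on B as Bbb.

Bbb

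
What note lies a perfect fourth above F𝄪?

F up a perfect fourth is Bb, so the target letter is B.
From F##, a perfect fourth is 5 semitones up: B#.

B#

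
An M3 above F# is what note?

F up a major third is A, so the target letter is A.
From F#, a major third is 4 semitones up: A#.

A#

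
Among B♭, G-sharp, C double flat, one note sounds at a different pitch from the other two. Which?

In 12-tone equal temperament, enharmonic equivalents share a pitch class. Bb is pitch class 10; G# is pitch class 8; Cbb is pitch class 10.
Bb and Cbb share pitch class 10, while G# is pitch class 8.

G#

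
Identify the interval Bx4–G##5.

minor sixth

Counting letters B–C–D–E–F–G gives a sixth.
B##→G## = 8 semitones, 1 narrower than the major sixth (9), so minor.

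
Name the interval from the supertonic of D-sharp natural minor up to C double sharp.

major sixth

The supertonic of D# natural minor is E#.
E# up to C##: letters E→C make it a sixth; 9 semitones makes it major.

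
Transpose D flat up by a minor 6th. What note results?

Bbb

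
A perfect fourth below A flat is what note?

A down a perfect fourth is E, so the target letter is E.
From Ab, a perfect fourth is 5 semitones down: Eb.

Eb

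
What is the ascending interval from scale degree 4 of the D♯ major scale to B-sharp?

major third

Scale degree 4 of D# major is G#.
G# up to B#: letters G→B make it a third; 4 semitones makes it major.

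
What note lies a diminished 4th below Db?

A fourth below D lands on the letter A.
A diminished fourth spans 4 semitones, so Db moves to pitch class 9. On the letter A that is A.

A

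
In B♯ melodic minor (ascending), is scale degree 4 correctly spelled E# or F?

E#

Each scale degree takes a distinct letter name. Degree 4 of a scale on B must use the letter E.
E# and F are enharmonically the same pitch, but only E# uses the letter E, so it is the correct spelling here.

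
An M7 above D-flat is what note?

A seventh above D lands on the letter C.
A major seventh spans 11 semitones, so Db moves to pitch class 0. On the letter C that is C.

C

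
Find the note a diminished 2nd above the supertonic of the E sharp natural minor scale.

The supertonic of E# natural minor is F##.
A diminished second (0 semitones) above F## lands on the letter G, giving G.

G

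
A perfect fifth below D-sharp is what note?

G#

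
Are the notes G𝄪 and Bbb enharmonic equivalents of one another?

G## = pitch class 9 and Bbb = pitch class 9 — the same pitch class, so they are enharmonic equivalents.

Yes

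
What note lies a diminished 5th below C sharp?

C down a perfect fifth is F, so the target letter is F.
From C#, a diminished fifth is 6 semitones down: F##.

F##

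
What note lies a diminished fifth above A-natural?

A fifth above A lands on the letter E.
A diminished fifth spans 6 semitones, so A moves to pitch class 3. On the letter E that is Eb.

Eb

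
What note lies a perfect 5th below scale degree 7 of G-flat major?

Bb

Scale degree 7 of Gb major is F.
A perfect fifth (7 semitones) below F lands on the letter B, giving Bb.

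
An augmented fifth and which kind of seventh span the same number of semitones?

An augmented fifth spans 8 semitones.
A seventh spanning 8 semitones is doubly diminished (the major seventh is 11).

doubly diminished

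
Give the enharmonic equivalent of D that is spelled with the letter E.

D is pitch class 2. The letter E alone is pitch class 4.
To reach pitch class 2 from E requires an offset of -2 semitones, i.e. double flat: Ebb.

Ebb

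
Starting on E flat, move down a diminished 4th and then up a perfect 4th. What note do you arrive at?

E

A diminished fourth down from Eb is B (letter B, 4 semitones down).
A perfect fourth up from B is E (letter E, 5 semitones up).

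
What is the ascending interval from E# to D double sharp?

The letter names run E→D, a span of 6 letter steps, so the interval is some kind of seventh.
E# to D## is 11 semitones. A major seventh is 11, so 11 makes it major.

major seventh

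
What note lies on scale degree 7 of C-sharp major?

The C# major scale runs C# D# E# F# G# A# B#.
Degree 7 is B#.

B#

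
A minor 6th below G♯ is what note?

G down a major sixth is Bb, so the target letter is B.
From G#, a minor sixth is 8 semitones down: B#.

B#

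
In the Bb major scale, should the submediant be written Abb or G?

Each scale degree takes a distinct letter name. Degree 6 of a scale on B must use the letter G.
G and Abb are enharmonically the same pitch, but only G uses the letter G, so it is the correct spelling here.

G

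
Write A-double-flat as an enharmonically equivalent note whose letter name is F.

F##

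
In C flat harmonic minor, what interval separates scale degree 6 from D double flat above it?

perfect fourth

Scale degree 6 of Cb harmonic minor is Abb.
Abb up to Dbb: letters A→D make it a fourth; 5 semitones makes it perfect.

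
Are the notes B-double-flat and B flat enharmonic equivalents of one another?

Bbb is pitch class 9; Bb is pitch class 10.
The pitch classes differ (9 vs. 10), so they are not enharmonic equivalents.

No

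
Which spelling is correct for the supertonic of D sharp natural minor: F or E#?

E#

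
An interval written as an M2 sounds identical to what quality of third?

diminished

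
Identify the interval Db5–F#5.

augmented third

The letter names run D→F, a span of 2 letter steps, so the interval is some kind of third.
Db to F# is 5 semitones. A major third is 4, so 5 makes it augmented.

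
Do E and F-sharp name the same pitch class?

No

E is pitch class 4; F# is pitch class 6.
The pitch classes differ (4 vs. 6), so they are not enharmonic equivalents.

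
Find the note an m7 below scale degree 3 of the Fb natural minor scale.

Bbb

Scale degree 3 of Fb natural minor is Abb.
A minor seventh (10 semitones) below Abb lands on the letter B, giving Bbb.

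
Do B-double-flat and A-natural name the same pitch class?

Yes

Bbb = pitch class 9 and A = pitch class 9 — the same pitch class, so they are enharmonic equivalents.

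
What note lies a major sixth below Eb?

A sixth below E lands on the letter G.
A major sixth spans 9 semitones, so Eb moves to pitch class 6. On the letter G that is Gb.

Gb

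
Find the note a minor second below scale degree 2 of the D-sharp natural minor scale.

Scale degree 2 of D# natural minor is E#.
A minor second (1 semitone) below E# lands on the letter D, giving D##.

D##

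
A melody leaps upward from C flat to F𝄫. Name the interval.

Counting letters C–D–E–F gives a fourth.
Cb→Fbb = 4 semitones, 1 narrower than the perfect fourth (5), so diminished.

diminished fourth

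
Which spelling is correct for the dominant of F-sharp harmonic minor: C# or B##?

C#

Each scale degree takes a distinct letter name. Degree 5 of a scale on F must use the letter C.
C# and B## are enharmonically the same pitch, but only C# uses the letter C, so it is the correct spelling here.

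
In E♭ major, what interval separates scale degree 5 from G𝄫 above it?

diminished sixth

Scale degree 5 of Eb major is Bb.
Bb up to Gbb: letters B→G make it a sixth; 7 semitones makes it diminished.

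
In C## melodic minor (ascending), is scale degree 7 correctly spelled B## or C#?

B##

Each scale degree takes a distinct letter name. Degree 7 of a scale on C must use the letter B.
B## and C# are enharmonically the same pitch, but only B## uses the letter B, so it is the correct spelling here.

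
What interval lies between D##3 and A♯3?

Counting letters D–E–F–G–A gives a fifth.
D##→A# = 6 semitones, 1 narrower than the perfect fifth (7), so diminished.

diminished fifth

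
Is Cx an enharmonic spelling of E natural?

No

C## is pitch class 2; E is pitch class 4.
The pitch classes differ (2 vs. 4), so they are not enharmonic equivalents.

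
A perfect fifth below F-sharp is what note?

A fifth below F lands on the letter B.
A perfect fifth spans 7 semitones, so F# moves to pitch class 11. On the letter B that is B.

B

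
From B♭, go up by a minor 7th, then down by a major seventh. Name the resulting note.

A minor seventh up from Bb is Ab (letter A, 10 semitones up).
A major seventh down from Ab is Bbb (letter B, 11 semitones down).

Bbb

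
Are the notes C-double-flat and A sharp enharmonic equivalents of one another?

Yes

Cbb = pitch class 10 and A# = pitch class 10 — the same pitch class, so they are enharmonic equivalents.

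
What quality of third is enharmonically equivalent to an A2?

An augmented second spans 3 semitones.
A third spanning 3 semitones is minor (the major third is 4).

minor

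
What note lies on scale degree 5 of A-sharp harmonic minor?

E#

The A# harmonic minor scale runs A# B# C# D# E# F# G##.
Degree 5 is E#.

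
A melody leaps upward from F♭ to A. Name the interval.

Counting letters F–G–A gives a third.
Fb→A = 5 semitones, 1 wider than the major third (4), so augmented.

augmented third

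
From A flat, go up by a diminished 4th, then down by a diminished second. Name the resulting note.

C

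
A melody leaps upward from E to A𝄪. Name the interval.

The letter names run E→A, a span of 3 letter steps, so the interval is some kind of fourth.
E to A## is 7 semitones. A perfect fourth is 5, so 7 makes it doubly augmented.

doubly augmented fourth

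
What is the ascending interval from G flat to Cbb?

Counting letters G–A–B–C gives a fourth.
Gb→Cbb = 4 semitones, 1 narrower than the perfect fourth (5), so diminished.

diminished fourth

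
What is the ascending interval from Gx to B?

diminished third

Counting letters G–A–B gives a third.
G##→B = 2 semitones, 2 narrower than the major third (4), so diminished.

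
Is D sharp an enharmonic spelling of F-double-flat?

Yes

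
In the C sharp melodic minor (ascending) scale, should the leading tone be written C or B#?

Each scale degree takes a distinct letter name. Degree 7 of a scale on C must use the letter B.
B# and C are enharmonically the same pitch, but only B# uses the letter B, so it is the correct spelling here.

B#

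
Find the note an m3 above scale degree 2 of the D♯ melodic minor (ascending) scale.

G#

Scale degree 2 of D# melodic minor (ascending) is E#.
A minor third (3 semitones) above E# lands on the letter G, giving G#.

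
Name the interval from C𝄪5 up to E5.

Counting letters C–D–E gives a third.
C##→E = 2 semitones, 2 narrower than the major third (4), so diminished.

diminished third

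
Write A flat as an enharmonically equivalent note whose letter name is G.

Ab is pitch class 8. The letter G alone is pitch class 7.
To reach pitch class 8 from G requires an offset of +1 semitone, i.e. sharp: G#.

G#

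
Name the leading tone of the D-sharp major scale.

C##

The D# major scale runs D# E# F## G# A# B# C##.
Degree 7 is C##.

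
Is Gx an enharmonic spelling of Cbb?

No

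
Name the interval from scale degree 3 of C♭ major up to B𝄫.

diminished fifth

Scale degree 3 of Cb major is Eb.
Eb up to Bbb: letters E→B make it a fifth; 6 semitones makes it diminished.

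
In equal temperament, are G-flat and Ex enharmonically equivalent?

Yes

Gb is pitch class 6; E## is pitch class 6.
All spellings map to pitch class 6, so they are enharmonically equivalent.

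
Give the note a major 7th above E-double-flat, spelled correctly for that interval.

A seventh above E lands on the letter D.
A major seventh spans 11 semitones, so Ebb moves to pitch class 1. On the letter D that is Db.

Db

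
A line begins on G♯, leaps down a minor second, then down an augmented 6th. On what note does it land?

A

A minor second down from G# is F## (letter F, 1 semitone down).
An augmented sixth down from F## is A (letter A, 10 semitones down).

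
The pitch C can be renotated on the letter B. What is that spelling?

Plain B sits 1 semitone below C, so on the letter B the same pitch needs a sharp: B#.

B#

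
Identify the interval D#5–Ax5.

augmented fifth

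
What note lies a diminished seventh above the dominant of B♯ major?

The dominant of B# major is F##.
A diminished seventh (9 semitones) above F## lands on the letter E, giving E.

E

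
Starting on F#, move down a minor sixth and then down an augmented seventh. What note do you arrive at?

Bb

A minor sixth down from F# is A# (letter A, 8 semitones down).
An augmented seventh down from A# is Bb (letter B, 12 semitones down).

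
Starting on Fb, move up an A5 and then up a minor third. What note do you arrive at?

An augmented fifth up from Fb is C (letter C, 8 semitones up).
A minor third up from C is Eb (letter E, 3 semitones up).

Eb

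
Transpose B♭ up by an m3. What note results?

Db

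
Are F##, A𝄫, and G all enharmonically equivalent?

Yes

F## is pitch class 7; Abb is pitch class 7; G is pitch class 7.
All spellings map to pitch class 7, so they are enharmonically equivalent.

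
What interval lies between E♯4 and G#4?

minor third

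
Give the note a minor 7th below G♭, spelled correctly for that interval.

Ab

G down a major seventh is Ab, so the target letter is A.
From Gb, a minor seventh is 10 semitones down: Ab.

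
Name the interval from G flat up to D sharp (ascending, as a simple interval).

doubly augmented fifth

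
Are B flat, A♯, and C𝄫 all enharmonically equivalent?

Bb is pitch class 10; A# is pitch class 10; Cbb is pitch class 10.
All spellings map to pitch class 10, so they are enharmonically equivalent.

Yes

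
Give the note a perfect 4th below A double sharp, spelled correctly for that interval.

E##

A fourth below A lands on the letter E.
A perfect fourth spans 5 semitones, so A## moves to pitch class 6. On the letter E that is E##.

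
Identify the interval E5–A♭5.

diminished fourth

The letter names run E→A, a span of 3 letter steps, so the interval is some kind of fourth.
E to Ab is 4 semitones. A perfect fourth is 5, so 4 makes it diminished.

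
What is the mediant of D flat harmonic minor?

Fb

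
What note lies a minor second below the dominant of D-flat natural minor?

G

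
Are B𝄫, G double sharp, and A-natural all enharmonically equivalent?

Yes

Bbb is pitch class 9; G## is pitch class 9; A is pitch class 9.
All spellings map to pitch class 9, so they are enharmonically equivalent.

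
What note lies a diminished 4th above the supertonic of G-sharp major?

The supertonic of G# major is A#.
A diminished fourth (4 semitones) above A# lands on the letter D, giving D.

D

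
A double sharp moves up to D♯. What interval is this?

Counting letters A–B–C–D gives a fourth.
A##→D# = 4 semitones, 1 narrower than the perfect fourth (5), so diminished.

diminished fourth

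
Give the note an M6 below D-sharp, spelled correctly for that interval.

A sixth below D lands on the letter F.
A major sixth spans 9 semitones, so D# moves to pitch class 6. On the letter F that is F#.

F#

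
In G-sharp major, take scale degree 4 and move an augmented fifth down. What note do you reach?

F

Scale degree 4 of G# major is C#.
An augmented fifth (8 semitones) below C# lands on the letter F, giving F.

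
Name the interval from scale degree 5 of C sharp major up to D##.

augmented fifth

Scale degree 5 of C# major is G#.
G# up to D##: letters G→D make it a fifth; 8 semitones makes it augmented.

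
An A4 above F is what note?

B

A fourth above F lands on the letter B.
An augmented fourth spans 6 semitones, so F moves to pitch class 11. On the letter B that is B.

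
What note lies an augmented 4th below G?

Db

G down a perfect fourth is D, so the target letter is D.
From G, an augmented fourth is 6 semitones down: Db.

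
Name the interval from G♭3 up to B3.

augmented third

The letter names run G→B, a span of 2 letter steps, so the interval is some kind of third.
Gb to B is 5 semitones. A major third is 4, so 5 makes it augmented.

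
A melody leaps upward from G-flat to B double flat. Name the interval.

Counting letters G–A–B gives a third.
Gb→Bbb = 3 semitones, 1 narrower than the major third (4), so minor.

minor third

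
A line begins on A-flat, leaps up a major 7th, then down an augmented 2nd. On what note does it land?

Fb

A major seventh up from Ab is G (letter G, 11 semitones up).
An augmented second down from G is Fb (letter F, 3 semitones down).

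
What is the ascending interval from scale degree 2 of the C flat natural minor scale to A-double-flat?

Scale degree 2 of Cb natural minor is Db.
Db up to Abb: letters D→A make it a fifth; 6 semitones makes it diminished.

diminished fifth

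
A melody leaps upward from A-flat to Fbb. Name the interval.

diminished sixth

Counting letters A–B–C–D–E–F gives a sixth.
Ab→Fbb = 7 semitones, 2 narrower than the major sixth (9), so diminished.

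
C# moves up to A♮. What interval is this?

minor sixth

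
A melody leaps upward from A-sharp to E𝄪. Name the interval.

augmented fifth

Counting letters A–B–C–D–E gives a fifth.
A#→E## = 8 semitones, 1 wider than the perfect fifth (7), so augmented.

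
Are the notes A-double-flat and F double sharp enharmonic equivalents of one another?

Yes

Abb = pitch class 7 and F## = pitch class 7 — the same pitch class, so they are enharmonic equivalents.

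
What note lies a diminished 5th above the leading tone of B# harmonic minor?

The leading tone of B# harmonic minor is A##.
A diminished fifth (6 semitones) above A## lands on the letter E, giving E#.

E#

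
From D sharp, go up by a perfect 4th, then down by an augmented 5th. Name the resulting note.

A perfect fourth up from D# is G# (letter G, 5 semitones up).
An augmented fifth down from G# is C (letter C, 8 semitones down).

C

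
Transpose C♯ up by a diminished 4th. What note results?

F

A fourth above C lands on the letter F.
A diminished fourth spans 4 semitones, so C# moves to pitch class 5. On the letter F that is F.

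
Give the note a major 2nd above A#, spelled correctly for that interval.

B#

A second above A lands on the letter B.
A major second spans 2 semitones, so A# moves to pitch class 0. On the letter B that is B#.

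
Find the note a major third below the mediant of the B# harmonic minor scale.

B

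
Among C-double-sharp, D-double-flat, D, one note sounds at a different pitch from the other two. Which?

In 12-tone equal temperament, enharmonic equivalents share a pitch class. C## is pitch class 2; Dbb is pitch class 0; D is pitch class 2.
C## and D share pitch class 2, while Dbb is pitch class 0.

Dbb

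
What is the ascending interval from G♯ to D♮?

The letter names run G→D, a span of 4 letter steps, so the interval is some kind of fifth.
G# to D is 6 semitones. A perfect fifth is 7, so 6 makes it diminished.

diminished fifth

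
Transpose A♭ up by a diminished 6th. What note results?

A sixth above A lands on the letter F.
A diminished sixth spans 7 semitones, so Ab moves to pitch class 3. On the letter F that is Fbb.

Fbb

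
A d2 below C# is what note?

B##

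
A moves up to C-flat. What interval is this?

diminished third

Counting letters A–B–C gives a third.
A→Cb = 2 semitones, 2 narrower than the major third (4), so diminished.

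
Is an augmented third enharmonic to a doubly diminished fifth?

An augmented third spans 5 semitones; a doubly diminished fifth spans 5.
They are enharmonically equivalent.

Yes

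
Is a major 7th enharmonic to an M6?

No

A major seventh spans 11 semitones; a major sixth spans 9.
The spans differ, so they are not enharmonic equivalents.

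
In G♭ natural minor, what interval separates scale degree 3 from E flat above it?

Scale degree 3 of Gb natural minor is Bbb.
Bbb up to Eb: letters B→E make it a fourth; 6 semitones makes it augmented.

augmented fourth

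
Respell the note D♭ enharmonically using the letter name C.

Plain C sits 1 semitone below Db, so on the letter C the same pitch needs a sharp: C#.

C#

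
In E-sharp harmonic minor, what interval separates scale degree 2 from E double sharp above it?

Scale degree 2 of E# harmonic minor is F##.
F## up to E##: letters F→E make it a seventh; 11 semitones makes it major.

major seventh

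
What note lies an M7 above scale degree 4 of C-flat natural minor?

Scale degree 4 of Cb natural minor is Fb.
A major seventh (11 semitones) above Fb lands on the letter E, giving Eb.

Eb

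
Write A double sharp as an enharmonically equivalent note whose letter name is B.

Plain B sits at the same pitch as A##, so on the letter B the same pitch needs a natural: B.

B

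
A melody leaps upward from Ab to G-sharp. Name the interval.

The letter names run A→G, a span of 6 letter steps, so the interval is some kind of seventh.
Ab to G# is 12 semitones. A major seventh is 11, so 12 makes it augmented.

augmented seventh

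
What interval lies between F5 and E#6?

Counting letters F–G–A–B–C–D–E gives a seventh.
F→E# = 12 semitones, 1 wider than the major seventh (11), so augmented.

augmented seventh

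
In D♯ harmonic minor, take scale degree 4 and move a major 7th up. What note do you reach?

Scale degree 4 of D# harmonic minor is G#.
A major seventh (11 semitones) above G# lands on the letter F, giving F##.

F##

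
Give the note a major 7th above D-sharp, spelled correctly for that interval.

A seventh above D lands on the letter C.
A major seventh spans 11 semitones, so D# moves to pitch class 2. On the letter C that is C##.

C##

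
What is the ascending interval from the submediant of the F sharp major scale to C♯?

minor seventh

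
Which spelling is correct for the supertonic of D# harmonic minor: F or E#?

Each scale degree takes a distinct letter name. Degree 2 of a scale on D must use the letter E.
E# and F are enharmonically the same pitch, but only E# uses the letter E, so it is the correct spelling here.

E#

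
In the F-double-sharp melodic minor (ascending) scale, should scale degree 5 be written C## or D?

C##

Each scale degree takes a distinct letter name. Degree 5 of a scale on F must use the letter C.
C## and D are enharmonically the same pitch, but only C## uses the letter C, so it is the correct spelling here.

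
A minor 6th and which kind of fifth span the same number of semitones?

augmented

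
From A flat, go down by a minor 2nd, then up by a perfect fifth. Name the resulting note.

D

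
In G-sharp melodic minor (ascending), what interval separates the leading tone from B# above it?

perfect fourth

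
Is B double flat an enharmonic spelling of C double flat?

No

Two spellings are enharmonically equivalent only if they share a pitch class.
Here Bbb → 9, Cbb → 10; 9 ≠ 10, so they are not.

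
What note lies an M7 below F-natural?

Gb

A seventh below F lands on the letter G.
A major seventh spans 11 semitones, so F moves to pitch class 6. On the letter G that is Gb.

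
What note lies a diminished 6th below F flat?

A

A sixth below F lands on the letter A.
A diminished sixth spans 7 semitones, so Fb moves to pitch class 9. On the letter A that is A.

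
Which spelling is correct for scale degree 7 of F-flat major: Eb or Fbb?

Eb

Each scale degree takes a distinct letter name. Degree 7 of a scale on F must use the letter E.
Eb and Fbb are enharmonically the same pitch, but only Eb uses the letter E, so it is the correct spelling here.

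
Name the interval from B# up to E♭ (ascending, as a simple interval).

Counting letters B–C–D–E gives a fourth.
B#→Eb = 3 semitones, 2 narrower than the perfect fourth (5), so doubly diminished.

doubly diminished fourth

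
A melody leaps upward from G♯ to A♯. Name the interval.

major second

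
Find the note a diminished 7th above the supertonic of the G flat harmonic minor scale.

Gbb

The supertonic of Gb harmonic minor is Ab.
A diminished seventh (9 semitones) above Ab lands on the letter G, giving Gbb.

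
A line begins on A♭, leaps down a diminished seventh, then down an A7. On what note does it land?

Cb

A diminished seventh down from Ab is B (letter B, 9 semitones down).
An augmented seventh down from B is Cb (letter C, 12 semitones down).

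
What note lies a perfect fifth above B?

B up a perfect fifth is F#, so the target letter is F.
From B, a perfect fifth is 7 semitones up: F#.

F#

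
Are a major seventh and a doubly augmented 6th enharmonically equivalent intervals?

Yes

A major seventh spans 11 semitones; a doubly augmented sixth spans 11.
They are enharmonically equivalent.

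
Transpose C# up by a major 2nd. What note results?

D#

A second above C lands on the letter D.
A major second spans 2 semitones, so C# moves to pitch class 3. On the letter D that is D#.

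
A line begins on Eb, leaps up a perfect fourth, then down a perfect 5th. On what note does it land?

A perfect fourth up from Eb is Ab (letter A, 5 semitones up).
A perfect fifth down from Ab is Db (letter D, 7 semitones down).

Db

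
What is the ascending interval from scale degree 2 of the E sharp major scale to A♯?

minor third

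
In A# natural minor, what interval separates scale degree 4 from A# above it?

perfect fifth

Scale degree 4 of A# natural minor is D#.
D# up to A#: letters D→A make it a fifth; 7 semitones makes it perfect.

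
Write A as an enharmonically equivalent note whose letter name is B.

A is pitch class 9. The letter B alone is pitch class 11.
To reach pitch class 9 from B requires an offset of -2 semitones, i.e. double flat: Bbb.

Bbb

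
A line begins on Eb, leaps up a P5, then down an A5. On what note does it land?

Ebb

A perfect fifth up from Eb is Bb (letter B, 7 semitones up).
An augmented fifth down from Bb is Ebb (letter E, 8 semitones down).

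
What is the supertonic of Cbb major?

Dbb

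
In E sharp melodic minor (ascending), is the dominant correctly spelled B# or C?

B#

Each scale degree takes a distinct letter name. Degree 5 of a scale on E must use the letter B.
B# and C are enharmonically the same pitch, but only B# uses the letter B, so it is the correct spelling here.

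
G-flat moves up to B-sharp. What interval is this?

The letter names run G→B, a span of 2 letter steps, so the interval is some kind of third.
Gb to B# is 6 semitones. A major third is 4, so 6 makes it doubly augmented.

doubly augmented third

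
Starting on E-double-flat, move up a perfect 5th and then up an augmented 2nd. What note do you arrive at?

C

A perfect fifth up from Ebb is Bbb (letter B, 7 semitones up).
An augmented second up from Bbb is C (letter C, 3 semitones up).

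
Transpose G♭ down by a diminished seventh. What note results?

A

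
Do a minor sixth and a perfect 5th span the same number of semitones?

No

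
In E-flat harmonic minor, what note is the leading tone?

Degree 7 takes the letter 6 steps above E, which is D.
In harmonic minor, degree 7 sits 11 semitones above the tonic. Eb + 11 semitones is pitch class 2, spelled on D as D.

D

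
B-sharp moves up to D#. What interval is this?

The letter names run B→D, a span of 2 letter steps, so the interval is some kind of third.
B# to D# is 3 semitones. A major third is 4, so 3 makes it minor.

minor third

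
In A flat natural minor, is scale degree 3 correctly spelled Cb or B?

Cb

Each scale degree takes a distinct letter name. Degree 3 of a scale on A must use the letter C.
Cb and B are enharmonically the same pitch, but only Cb uses the letter C, so it is the correct spelling here.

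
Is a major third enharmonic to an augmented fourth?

No

A major third spans 4 semitones; an augmented fourth spans 6.
The spans differ, so they are not enharmonic equivalents.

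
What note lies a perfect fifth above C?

C up a perfect fifth is G, so the target letter is G.
From C, a perfect fifth is 7 semitones up: G.

G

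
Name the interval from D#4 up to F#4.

Counting letters D–E–F gives a third.
D#→F# = 3 semitones, 1 narrower than the major third (4), so minor.

minor third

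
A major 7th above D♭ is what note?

C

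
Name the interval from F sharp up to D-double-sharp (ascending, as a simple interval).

augmented sixth

Counting letters F–G–A–B–C–D gives a sixth.
F#→D## = 10 semitones, 1 wider than the major sixth (9), so augmented.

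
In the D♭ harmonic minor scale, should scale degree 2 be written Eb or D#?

Each scale degree takes a distinct letter name. Degree 2 of a scale on D must use the letter E.
Eb and D# are enharmonically the same pitch, but only Eb uses the letter E, so it is the correct spelling here.

Eb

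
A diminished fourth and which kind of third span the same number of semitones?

A diminished fourth spans 4 semitones.
A third spanning 4 semitones is major (the major third is 4).

major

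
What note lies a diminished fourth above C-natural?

A fourth above C lands on the letter F.
A diminished fourth spans 4 semitones, so C moves to pitch class 4. On the letter F that is Fb.

Fb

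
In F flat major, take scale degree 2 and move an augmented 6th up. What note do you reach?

Scale degree 2 of Fb major is Gb.
An augmented sixth (10 semitones) above Gb lands on the letter E, giving E.

E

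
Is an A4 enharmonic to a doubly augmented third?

An augmented fourth spans 6 semitones; a doubly augmented third spans 6.
They are enharmonically equivalent.

Yes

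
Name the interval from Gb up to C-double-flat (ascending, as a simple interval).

diminished fourth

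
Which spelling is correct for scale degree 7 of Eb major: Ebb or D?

Each scale degree takes a distinct letter name. Degree 7 of a scale on E must use the letter D.
D and Ebb are enharmonically the same pitch, but only D uses the letter D, so it is the correct spelling here.

D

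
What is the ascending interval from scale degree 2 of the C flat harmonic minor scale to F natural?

major third

Scale degree 2 of Cb harmonic minor is Db.
Db up to F: letters D→F make it a third; 4 semitones makes it major.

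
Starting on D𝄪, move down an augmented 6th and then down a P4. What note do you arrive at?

An augmented sixth down from D## is F# (letter F, 10 semitones down).
A perfect fourth down from F# is C# (letter C, 5 semitones down).

C#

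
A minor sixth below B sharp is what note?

B down a major sixth is D, so the target letter is D.
From B#, a minor sixth is 8 semitones down: D##.

D##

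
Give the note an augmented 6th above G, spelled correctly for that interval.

E#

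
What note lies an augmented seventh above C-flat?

B

C up a major seventh is B, so the target letter is B.
From Cb, an augmented seventh is 12 semitones up: B.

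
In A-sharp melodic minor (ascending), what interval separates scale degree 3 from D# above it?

Scale degree 3 of A# melodic minor (ascending) is C#.
C# up to D#: letters C→D make it a second; 2 semitones makes it major.

major second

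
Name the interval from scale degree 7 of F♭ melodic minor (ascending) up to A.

augmented fourth

Scale degree 7 of Fb melodic minor (ascending) is Eb.
Eb up to A: letters E→A make it a fourth; 6 semitones makes it augmented.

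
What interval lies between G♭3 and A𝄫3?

Counting letters G–A gives a second.
Gb→Abb = 1 semitone, 1 narrower than the major second (2), so minor.

minor second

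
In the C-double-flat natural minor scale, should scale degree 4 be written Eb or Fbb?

Fbb

Each scale degree takes a distinct letter name. Degree 4 of a scale on C must use the letter F.
Fbb and Eb are enharmonically the same pitch, but only Fbb uses the letter F, so it is the correct spelling here.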